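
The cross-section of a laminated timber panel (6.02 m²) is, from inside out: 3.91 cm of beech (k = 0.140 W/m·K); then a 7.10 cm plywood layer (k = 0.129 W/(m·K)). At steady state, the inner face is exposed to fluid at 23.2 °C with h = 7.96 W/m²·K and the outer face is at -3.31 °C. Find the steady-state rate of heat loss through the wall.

Q = 167 W

Resistance network (inner→outer):
  R_conv,in = 1/(hA) = 1/(7.96·6.02) = 0.02087 K/W
  R_beech = L/(kA) = 0.0391/(0.140·6.02) = 0.04639 K/W
  R_plywood = L/(kA) = 0.0710/(0.129·6.02) = 0.09143 K/W
ΣR = 0.02087 + 0.04639 + 0.09143 = 0.1587 K/W
Q = ΔT/ΣR = (23.2 °C − -3.31 °C)/0.1587 = 167 W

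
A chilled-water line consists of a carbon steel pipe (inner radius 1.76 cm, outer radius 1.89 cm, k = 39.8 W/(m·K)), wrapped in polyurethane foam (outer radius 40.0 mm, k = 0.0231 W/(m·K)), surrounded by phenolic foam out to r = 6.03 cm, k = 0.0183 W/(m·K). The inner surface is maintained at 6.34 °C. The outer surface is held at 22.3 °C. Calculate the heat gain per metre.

Treat each layer as a resistance in series:
  R'_carbon steel = ln(0.0189/0.0176)/(2πk) = 0.07126/(2π·39.8) = 2.850×10^-4 m·K/W
  R'_polyurethane foam = ln(0.0400/0.0189)/(2πk) = 0.7497/(2π·0.0231) = 5.165 m·K/W
  R'_phenolic foam = ln(0.0603/0.0400)/(2πk) = 0.4105/(2π·0.0183) = 3.570 m·K/W
ΣR = 2.850×10^-4 + 5.165 + 3.570 = 8.735 m·K/W
Q' = ΔT/ΣR = (6.34 °C − 22.3 °C)/8.735 = -1.83 W/m
(Negative Q' ⇒ heat flows inward; heat gain = 1.83 W/m.)

Q' = 1.83 W/m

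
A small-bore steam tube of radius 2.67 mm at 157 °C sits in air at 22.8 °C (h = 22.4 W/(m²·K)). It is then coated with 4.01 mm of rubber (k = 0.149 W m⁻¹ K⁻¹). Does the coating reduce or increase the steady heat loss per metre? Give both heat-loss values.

Critical radius for a cylinder: r_cr = k/h = 0.00665 m = 0.665 cm.
Outer radius after coating: r₂ = 0.00267 + 0.00401 = 0.00668 m.
r₁ < r_cr < r₂: heat loss rises to a maximum at r_cr then falls. Whether the coating helps depends on whether Q(r₂) has dropped back below Q(r₁).
Bare: R = 1/(2πr₁h) = 2.661 m·K/W; Q = 134.2/2.661 = 50.4 W/m.
Coated: R = R_cond + R_conv = 2.043 m·K/W; Q = 134.2/2.043 = 65.7 W/m.

increases: 50.4 → 65.7 W/m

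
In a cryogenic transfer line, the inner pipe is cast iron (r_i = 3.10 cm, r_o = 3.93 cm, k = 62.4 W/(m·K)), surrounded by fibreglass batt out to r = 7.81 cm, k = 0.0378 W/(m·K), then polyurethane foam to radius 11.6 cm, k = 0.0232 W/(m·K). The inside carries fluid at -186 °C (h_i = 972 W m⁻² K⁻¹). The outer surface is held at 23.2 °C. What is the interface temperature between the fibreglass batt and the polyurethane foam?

T = -78.0 °C

Series thermal resistances, inner to outer:
  R'_conv,in = 1/(2πr h) = 1/(2π·0.0310·972) = 0.005282 m·K/W
  R'_cast iron = ln(0.0393/0.0310)/(2πk) = 0.2372/(2π·62.4) = 6.051×10^-4 m·K/W
  R'_fibreglass batt = ln(0.0781/0.0393)/(2πk) = 0.6868/(2π·0.0378) = 2.892 m·K/W
  R'_polyurethane foam = ln(0.116/0.0781)/(2πk) = 0.3956/(2π·0.0232) = 2.714 m·K/W
ΣR = 0.005282 + 6.051×10^-4 + 2.892 + 2.714 = 5.612 m·K/W
Q' = ΔT/ΣR = (-186 °C − 23.2 °C)/5.612 = -37.28 W/m
From the inner boundary to the fibreglass batt/polyurethane foam interface, ΣR_partial = 2.898 m·K/W.
T_interface = T_in − Q'·ΣR_partial = -186 °C − (-37.28)(2.898) = -78.0 °C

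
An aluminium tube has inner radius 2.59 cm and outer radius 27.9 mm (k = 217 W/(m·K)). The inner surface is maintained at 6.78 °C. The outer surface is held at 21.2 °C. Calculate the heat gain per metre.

Q' = 2πk·ΔT/ln(r₂/r₁) = 2π × 217 × 14.42 / ln(0.0279/0.0259) = 2.64×10^5 W/m

Q' = 264 kW/m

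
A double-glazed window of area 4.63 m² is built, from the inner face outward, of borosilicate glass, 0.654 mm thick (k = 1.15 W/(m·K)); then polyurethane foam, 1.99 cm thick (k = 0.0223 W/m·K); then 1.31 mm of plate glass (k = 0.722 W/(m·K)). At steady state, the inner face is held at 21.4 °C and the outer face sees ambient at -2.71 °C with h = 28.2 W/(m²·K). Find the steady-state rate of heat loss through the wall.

Resistance network (inner→outer):
  R_borosilicate glass = L/(kA) = 6.54×10^-4/(1.15·4.63) = 1.228×10^-4 K/W
  R_polyurethane foam = L/(kA) = 0.0199/(0.0223·4.63) = 0.1927 K/W
  R_plate glass = L/(kA) = 0.00131/(0.722·4.63) = 3.919×10^-4 K/W
  R_conv,out = 1/(hA) = 1/(28.2·4.63) = 0.007659 K/W
ΣR = 1.228×10^-4 + 0.1927 + 3.919×10^-4 + 0.007659 = 0.2009 K/W
Q = ΔT/ΣR = (21.4 °C − -2.71 °C)/0.2009 = 120 W

Q = 120 W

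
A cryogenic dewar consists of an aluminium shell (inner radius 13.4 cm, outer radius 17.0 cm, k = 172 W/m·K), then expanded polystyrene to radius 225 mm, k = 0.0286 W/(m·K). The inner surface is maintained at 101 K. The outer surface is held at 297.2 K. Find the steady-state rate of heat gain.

Treat each layer as a resistance in series:
  R_aluminium = (1/0.134 − 1/0.170)/(4πk) = 1.580/(4π·172) = 7.312×10^-4 K/W
  R_expanded polystyrene = (1/0.170 − 1/0.225)/(4πk) = 1.438/(4π·0.0286) = 4.001 K/W
ΣR = 7.312×10^-4 + 4.001 = 4.002 K/W
Q = ΔT/ΣR = (101 K − 297.2 K)/4.002 = -49.0 W
(Negative Q ⇒ heat flows inward; heat gain = 49.0 W.)

Q = 49.0 W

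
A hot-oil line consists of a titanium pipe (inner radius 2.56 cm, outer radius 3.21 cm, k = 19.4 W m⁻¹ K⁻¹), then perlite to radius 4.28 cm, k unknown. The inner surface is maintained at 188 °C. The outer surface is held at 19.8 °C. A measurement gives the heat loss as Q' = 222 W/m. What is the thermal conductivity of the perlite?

k = 0.0606 W/m·K

ΣR = ΔT/Q' = |188 − 19.8|/222 = 0.7577 m·K/W
Known resistances:
  R'_titanium = ln(0.0321/0.0256)/(2πk) = 0.2263/(2π·19.4) = 0.001856 m·K/W
R_perlite = ΣR − ΣR_known = 0.7577 − 0.001856 = 0.7558 m·K/W
ln(r₂/r₁)/(2πk) = 0.7558 ⇒ k = 0.2877/(2π·0.7558) = 0.0606 W/m·K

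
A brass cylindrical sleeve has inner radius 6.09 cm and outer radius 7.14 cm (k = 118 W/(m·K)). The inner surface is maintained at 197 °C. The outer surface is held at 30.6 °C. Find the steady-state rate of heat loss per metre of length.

Q' = 2πk·ΔT/ln(r₂/r₁) = 2π × 118 × 166.4 / ln(0.0714/0.0609) = 7.76×10^5 W/m

Q' = 7.76×10^5 W/m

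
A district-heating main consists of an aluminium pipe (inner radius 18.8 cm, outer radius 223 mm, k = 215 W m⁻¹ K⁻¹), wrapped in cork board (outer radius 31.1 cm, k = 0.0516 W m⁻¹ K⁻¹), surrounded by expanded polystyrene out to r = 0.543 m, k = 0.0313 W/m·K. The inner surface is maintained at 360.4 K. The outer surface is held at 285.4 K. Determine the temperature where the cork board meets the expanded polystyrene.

T = 340.5 K

Treat each layer as a resistance in series:
  R'_aluminium = ln(0.223/0.188)/(2πk) = 0.1707/(2π·215) = 1.264×10^-4 m·K/W
  R'_cork board = ln(0.311/0.223)/(2πk) = 0.3326/(2π·0.0516) = 1.026 m·K/W
  R'_expanded polystyrene = ln(0.543/0.311)/(2πk) = 0.5573/(2π·0.0313) = 2.834 m·K/W
ΣR = 1.264×10^-4 + 1.026 + 2.834 = 3.860 m·K/W
Q' = ΔT/ΣR = (360.4 K − 285.4 K)/3.860 = 19.43 W/m
From the inner boundary to the cork board/expanded polystyrene interface, ΣR_partial = 1.026 m·K/W.
T_interface = T_in − Q'·ΣR_partial = 360.4 K − (19.43)(1.026) = 340.5 K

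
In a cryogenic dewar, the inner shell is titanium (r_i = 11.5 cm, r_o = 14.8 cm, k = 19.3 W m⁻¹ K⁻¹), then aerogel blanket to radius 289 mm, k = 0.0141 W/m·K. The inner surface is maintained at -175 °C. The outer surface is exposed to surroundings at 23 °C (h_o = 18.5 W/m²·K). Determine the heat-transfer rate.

Q = 10.6 W

Treat each layer as a resistance in series:
  R_titanium = (1/0.115 − 1/0.148)/(4πk) = 1.939/(4π·19.3) = 0.007994 K/W
  R_aerogel blanket = (1/0.148 − 1/0.289)/(4πk) = 3.297/(4π·0.0141) = 18.61 K/W
  R_conv,out = 1/(4πr²h) = 1/(4π·0.289²·18.5) = 0.05150 K/W
ΣR = 0.007994 + 18.61 + 0.05150 = 18.67 K/W
Q = ΔT/ΣR = (-175 °C − 23 °C)/18.67 = -10.6 W
(Negative Q ⇒ heat flows inward; heat gain = 10.6 W.)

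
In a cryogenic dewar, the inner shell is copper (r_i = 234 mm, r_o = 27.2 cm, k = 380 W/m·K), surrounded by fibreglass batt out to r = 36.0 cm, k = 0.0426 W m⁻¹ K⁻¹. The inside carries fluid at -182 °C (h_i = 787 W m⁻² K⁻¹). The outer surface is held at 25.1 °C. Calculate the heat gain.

Q = 123 W

Series thermal resistances, inner to outer:
  R_conv,in = 1/(4πr²h) = 1/(4π·0.234²·787) = 0.001847 K/W
  R_copper = (1/0.234 − 1/0.272)/(4πk) = 0.5970/(4π·380) = 1.250×10^-4 K/W
  R_fibreglass batt = (1/0.272 − 1/0.360)/(4πk) = 0.8987/(4π·0.0426) = 1.679 K/W
ΣR = 0.001847 + 1.250×10^-4 + 1.679 = 1.681 K/W
Q = ΔT/ΣR = (-182 °C − 25.1 °C)/1.681 = -123 W
(Negative Q ⇒ heat flows inward; heat gain = 123 W.)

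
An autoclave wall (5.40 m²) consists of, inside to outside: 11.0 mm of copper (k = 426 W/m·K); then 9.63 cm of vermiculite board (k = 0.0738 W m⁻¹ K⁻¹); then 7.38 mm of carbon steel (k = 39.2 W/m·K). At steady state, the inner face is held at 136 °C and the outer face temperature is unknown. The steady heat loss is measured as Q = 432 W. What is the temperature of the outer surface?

T_out = 31.6 °C

Series resistances:
  R_copper = L/(kA) = 0.0110/(426·5.40) = 4.782×10^-6 K/W
  R_vermiculite board = L/(kA) = 0.0963/(0.0738·5.40) = 0.2416 K/W
  R_carbon steel = L/(kA) = 0.00738/(39.2·5.40) = 3.486×10^-5 K/W
ΣR = 0.2417 K/W
ΔT = Q·ΣR = 432 × 0.2417 = 104.4 K
Heat flows outward, so T_out = T_in − ΔT = 136 − 104.4 = 31.6 °C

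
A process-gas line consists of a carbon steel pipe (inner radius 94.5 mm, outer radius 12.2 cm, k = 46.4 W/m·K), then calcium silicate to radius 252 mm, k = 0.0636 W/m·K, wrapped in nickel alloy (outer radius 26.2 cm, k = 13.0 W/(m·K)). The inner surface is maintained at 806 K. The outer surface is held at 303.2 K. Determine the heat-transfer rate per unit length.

Treat each layer as a resistance in series:
  R'_carbon steel = ln(0.122/0.0945)/(2πk) = 0.2554/(2π·46.4) = 8.761×10^-4 m·K/W
  R'_calcium silicate = ln(0.252/0.122)/(2πk) = 0.7254/(2π·0.0636) = 1.815 m·K/W
  R'_nickel alloy = ln(0.262/0.252)/(2πk) = 0.03892/(2π·13.0) = 4.764×10^-4 m·K/W
ΣR = 8.761×10^-4 + 1.815 + 4.764×10^-4 = 1.816 m·K/W
Q' = ΔT/ΣR = (806 K − 303.2 K)/1.816 = 277 W/m

Q' = 277 W/m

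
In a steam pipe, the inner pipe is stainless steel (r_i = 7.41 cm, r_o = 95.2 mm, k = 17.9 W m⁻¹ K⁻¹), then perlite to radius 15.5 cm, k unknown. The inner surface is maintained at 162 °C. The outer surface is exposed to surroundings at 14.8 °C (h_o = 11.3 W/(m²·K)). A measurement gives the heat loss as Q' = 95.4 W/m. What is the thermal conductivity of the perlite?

k = 0.0535 W/m·K

ΣR = ΔT/Q' = |162 − 14.8|/95.4 = 1.543 m·K/W
Known resistances:
  R'_stainless steel = ln(0.0952/0.0741)/(2πk) = 0.2506/(2π·17.9) = 0.002228 m·K/W
  R'_conv,out = 1/(2πr h) = 1/(2π·0.155·11.3) = 0.09087 m·K/W
R_perlite = ΣR − ΣR_known = 1.543 − 0.09310 = 1.450 m·K/W
ln(r₂/r₁)/(2πk) = 1.450 ⇒ k = 0.4874/(2π·1.450) = 0.0535 W/m·K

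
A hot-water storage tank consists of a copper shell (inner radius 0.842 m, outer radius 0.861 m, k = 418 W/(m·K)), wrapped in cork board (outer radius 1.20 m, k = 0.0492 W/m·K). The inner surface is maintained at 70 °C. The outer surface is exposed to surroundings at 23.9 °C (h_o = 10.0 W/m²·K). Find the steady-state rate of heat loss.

Q = 86.0 W

Series thermal resistances, inner to outer:
  R_copper = (1/0.842 − 1/0.861)/(4πk) = 0.02621/(4π·418) = 4.989×10^-6 K/W
  R_cork board = (1/0.861 − 1/1.20)/(4πk) = 0.3281/(4π·0.0492) = 0.5307 K/W
  R_conv,out = 1/(4πr²h) = 1/(4π·1.20²·10.0) = 0.005526 K/W
ΣR = 4.989×10^-6 + 0.5307 + 0.005526 = 0.5362 K/W
Q = ΔT/ΣR = (70 °C − 23.9 °C)/0.5362 = 86.0 W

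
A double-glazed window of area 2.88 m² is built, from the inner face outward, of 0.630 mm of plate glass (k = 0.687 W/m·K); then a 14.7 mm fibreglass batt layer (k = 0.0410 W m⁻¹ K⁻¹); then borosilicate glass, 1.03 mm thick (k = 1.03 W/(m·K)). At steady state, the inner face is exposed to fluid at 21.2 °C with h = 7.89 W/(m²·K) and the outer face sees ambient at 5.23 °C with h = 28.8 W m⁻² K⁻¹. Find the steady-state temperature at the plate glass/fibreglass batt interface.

T = 17.3 °C

Resistance network (inner→outer):
  R_conv,in = 1/(hA) = 1/(7.89·2.88) = 0.04401 K/W
  R_plate glass = L/(kA) = 6.30×10^-4/(0.687·2.88) = 3.184×10^-4 K/W
  R_fibreglass batt = L/(kA) = 0.0147/(0.0410·2.88) = 0.1245 K/W
  R_borosilicate glass = L/(kA) = 0.00103/(1.03·2.88) = 3.472×10^-4 K/W
  R_conv,out = 1/(hA) = 1/(28.8·2.88) = 0.01206 K/W
ΣR = 0.04401 + 3.184×10^-4 + 0.1245 + 3.472×10^-4 + 0.01206 = 0.1812 K/W
Q = ΔT/ΣR = (21.2 °C − 5.23 °C)/0.1812 = 88.13 W
From the inner boundary to the plate glass/fibreglass batt interface, ΣR_partial = 0.04433 K/W.
T_interface = T_in − Q·ΣR_partial = 21.2 °C − (88.13)(0.04433) = 17.3 °C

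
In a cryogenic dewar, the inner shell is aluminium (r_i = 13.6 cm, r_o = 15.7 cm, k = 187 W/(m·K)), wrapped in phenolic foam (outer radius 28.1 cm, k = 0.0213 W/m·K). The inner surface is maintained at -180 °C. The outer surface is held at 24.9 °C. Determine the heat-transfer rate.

Resistance network (inner→outer):
  R_aluminium = (1/0.136 − 1/0.157)/(4πk) = 0.9835/(4π·187) = 4.185×10^-4 K/W
  R_phenolic foam = (1/0.157 − 1/0.281)/(4πk) = 2.811/(4π·0.0213) = 10.50 K/W
ΣR = 4.185×10^-4 + 10.50 = 10.50 K/W
Q = ΔT/ΣR = (-180 °C − 24.9 °C)/10.50 = -19.5 W
(Negative Q ⇒ heat flows inward; heat gain = 19.5 W.)

Q = 19.5 W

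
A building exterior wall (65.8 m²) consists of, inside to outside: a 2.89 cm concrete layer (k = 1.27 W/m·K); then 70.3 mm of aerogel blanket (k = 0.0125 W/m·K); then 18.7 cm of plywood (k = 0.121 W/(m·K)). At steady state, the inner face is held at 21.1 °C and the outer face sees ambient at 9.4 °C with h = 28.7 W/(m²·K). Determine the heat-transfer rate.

Q = 107 W

Treat each layer as a resistance in series:
  R_concrete = L/(kA) = 0.0289/(1.27·65.8) = 3.458×10^-4 K/W
  R_aerogel blanket = L/(kA) = 0.0703/(0.0125·65.8) = 0.08547 K/W
  R_plywood = L/(kA) = 0.187/(0.121·65.8) = 0.02349 K/W
  R_conv,out = 1/(hA) = 1/(28.7·65.8) = 5.295×10^-4 K/W
ΣR = 3.458×10^-4 + 0.08547 + 0.02349 + 5.295×10^-4 = 0.1098 K/W
Q = ΔT/ΣR = (21.1 °C − 9.4 °C)/0.1098 = 107 W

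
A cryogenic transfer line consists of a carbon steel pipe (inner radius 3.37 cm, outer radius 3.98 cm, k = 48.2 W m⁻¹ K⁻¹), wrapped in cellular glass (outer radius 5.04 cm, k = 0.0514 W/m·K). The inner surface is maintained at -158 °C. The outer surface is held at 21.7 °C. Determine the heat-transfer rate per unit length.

Series thermal resistances, inner to outer:
  R'_carbon steel = ln(0.0398/0.0337)/(2πk) = 0.1664/(2π·48.2) = 5.493×10^-4 m·K/W
  R'_cellular glass = ln(0.0504/0.0398)/(2πk) = 0.2361/(2π·0.0514) = 0.7311 m·K/W
ΣR = 5.493×10^-4 + 0.7311 = 0.7316 m·K/W
Q' = ΔT/ΣR = (-158 °C − 21.7 °C)/0.7316 = -246 W/m
(Negative Q' ⇒ heat flows inward; heat gain = 246 W/m.)

Q' = 246 W/m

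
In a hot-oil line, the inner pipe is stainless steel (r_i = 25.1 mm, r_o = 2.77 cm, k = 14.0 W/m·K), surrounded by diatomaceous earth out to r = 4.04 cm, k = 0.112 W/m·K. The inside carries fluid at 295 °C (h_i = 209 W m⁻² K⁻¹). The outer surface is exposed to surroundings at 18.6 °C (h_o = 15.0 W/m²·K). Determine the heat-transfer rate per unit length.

Resistance network (inner→outer):
  R'_conv,in = 1/(2πr h) = 1/(2π·0.0251·209) = 0.03034 m·K/W
  R'_stainless steel = ln(0.0277/0.0251)/(2πk) = 0.09856/(2π·14.0) = 0.001121 m·K/W
  R'_diatomaceous earth = ln(0.0404/0.0277)/(2πk) = 0.3774/(2π·0.112) = 0.5363 m·K/W
  R'_conv,out = 1/(2πr h) = 1/(2π·0.0404·15.0) = 0.2626 m·K/W
ΣR = 0.03034 + 0.001121 + 0.5363 + 0.2626 = 0.8304 m·K/W
Q' = ΔT/ΣR = (295 °C − 18.6 °C)/0.8304 = 333 W/m

Q' = 333 W/m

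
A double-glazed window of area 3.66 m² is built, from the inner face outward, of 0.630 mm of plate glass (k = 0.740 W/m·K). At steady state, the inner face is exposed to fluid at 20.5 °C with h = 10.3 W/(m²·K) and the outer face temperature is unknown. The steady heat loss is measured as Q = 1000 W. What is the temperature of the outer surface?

Sum the resistances:
  R_conv,in = 1/(hA) = 1/(10.3·3.66) = 0.02653 K/W
  R_plate glass = L/(kA) = 6.30×10^-4/(0.740·3.66) = 2.326×10^-4 K/W
ΣR = 0.02676 K/W
ΔT = Q·ΣR = 1000 × 0.02676 = 26.76 K
Heat flows outward, so T_out = T_in − ΔT = 20.5 − 26.76 = -6.26 °C

T_out = -6.26 °C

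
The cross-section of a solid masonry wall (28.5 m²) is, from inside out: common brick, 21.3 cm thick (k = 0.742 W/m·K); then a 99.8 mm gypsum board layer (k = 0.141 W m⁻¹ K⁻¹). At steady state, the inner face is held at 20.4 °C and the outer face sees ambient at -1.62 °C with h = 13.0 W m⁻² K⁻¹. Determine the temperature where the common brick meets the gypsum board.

T = 14.5 °C

Resistance network (inner→outer):
  R_common brick = L/(kA) = 0.213/(0.742·28.5) = 0.01007 K/W
  R_gypsum board = L/(kA) = 0.0998/(0.141·28.5) = 0.02484 K/W
  R_conv,out = 1/(hA) = 1/(13.0·28.5) = 0.002699 K/W
ΣR = 0.01007 + 0.02484 + 0.002699 = 0.03761 K/W
Q = ΔT/ΣR = (20.4 °C − -1.62 °C)/0.03761 = 585.5 W
From the inner boundary to the common brick/gypsum board interface, ΣR_partial = 0.01007 K/W.
T_interface = T_in − Q·ΣR_partial = 20.4 °C − (585.5)(0.01007) = 14.5 °C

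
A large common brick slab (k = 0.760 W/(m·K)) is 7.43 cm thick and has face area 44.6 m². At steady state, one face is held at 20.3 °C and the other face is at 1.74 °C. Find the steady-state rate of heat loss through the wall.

Q = 8470 W

Q = kA·ΔT/L = 0.760 × 44.6 × |20.3 °C − 1.74 °C| / 0.0743 = 8470 W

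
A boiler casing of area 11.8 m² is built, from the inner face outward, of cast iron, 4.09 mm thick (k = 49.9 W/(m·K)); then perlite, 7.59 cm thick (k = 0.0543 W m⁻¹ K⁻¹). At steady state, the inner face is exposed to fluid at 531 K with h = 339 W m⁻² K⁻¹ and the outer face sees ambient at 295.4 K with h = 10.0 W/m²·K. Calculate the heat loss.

Treat each layer as a resistance in series:
  R_conv,in = 1/(hA) = 1/(339·11.8) = 2.500×10^-4 K/W
  R_cast iron = L/(kA) = 0.00409/(49.9·11.8) = 6.946×10^-6 K/W
  R_perlite = L/(kA) = 0.0759/(0.0543·11.8) = 0.1185 K/W
  R_conv,out = 1/(hA) = 1/(10.0·11.8) = 0.008475 K/W
ΣR = 2.500×10^-4 + 6.946×10^-6 + 0.1185 + 0.008475 = 0.1272 K/W
Q = ΔT/ΣR = (531 K − 295.4 K)/0.1272 = 1850 W

Q = 1850 W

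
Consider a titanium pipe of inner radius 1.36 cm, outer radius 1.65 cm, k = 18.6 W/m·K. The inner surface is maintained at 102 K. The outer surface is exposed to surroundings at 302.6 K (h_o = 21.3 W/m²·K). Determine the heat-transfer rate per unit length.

Treat each layer as a resistance in series:
  R'_titanium = ln(0.0165/0.0136)/(2πk) = 0.1933/(2π·18.6) = 0.001654 m·K/W
  R'_conv,out = 1/(2πr h) = 1/(2π·0.0165·21.3) = 0.4529 m·K/W
ΣR = 0.001654 + 0.4529 = 0.4546 m·K/W
Q' = ΔT/ΣR = (102 K − 302.6 K)/0.4546 = -441 W/m
(Negative Q' ⇒ heat flows inward; heat gain = 441 W/m.)

Q' = 441 W/m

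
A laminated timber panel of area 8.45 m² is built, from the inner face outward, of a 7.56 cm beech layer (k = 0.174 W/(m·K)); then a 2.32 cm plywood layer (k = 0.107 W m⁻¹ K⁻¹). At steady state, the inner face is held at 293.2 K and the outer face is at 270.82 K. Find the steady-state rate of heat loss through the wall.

Q = 290 W

Resistance network (inner→outer):
  R_beech = L/(kA) = 0.0756/(0.174·8.45) = 0.05142 K/W
  R_plywood = L/(kA) = 0.0232/(0.107·8.45) = 0.02566 K/W
ΣR = 0.05142 + 0.02566 = 0.07708 K/W
Q = ΔT/ΣR = (293.2 K − 270.82 K)/0.07708 = 290 W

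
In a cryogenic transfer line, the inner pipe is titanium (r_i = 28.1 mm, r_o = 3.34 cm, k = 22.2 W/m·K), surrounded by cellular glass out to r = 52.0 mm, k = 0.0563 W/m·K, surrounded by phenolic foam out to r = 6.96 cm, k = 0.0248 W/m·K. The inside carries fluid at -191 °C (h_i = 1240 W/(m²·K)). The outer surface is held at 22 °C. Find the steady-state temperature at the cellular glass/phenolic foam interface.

Series thermal resistances, inner to outer:
  R'_conv,in = 1/(2πr h) = 1/(2π·0.0281·1240) = 0.004568 m·K/W
  R'_titanium = ln(0.0334/0.0281)/(2πk) = 0.1728/(2π·22.2) = 0.001239 m·K/W
  R'_cellular glass = ln(0.0520/0.0334)/(2πk) = 0.4427/(2π·0.0563) = 1.251 m·K/W
  R'_phenolic foam = ln(0.0696/0.0520)/(2πk) = 0.2915/(2π·0.0248) = 1.871 m·K/W
ΣR = 0.004568 + 0.001239 + 1.251 + 1.871 = 3.128 m·K/W
Q' = ΔT/ΣR = (-191 °C − 22 °C)/3.128 = -68.09 W/m
From the inner boundary to the cellular glass/phenolic foam interface, ΣR_partial = 1.257 m·K/W.
T_interface = T_in − Q'·ΣR_partial = -191 °C − (-68.09)(1.257) = -105 °C

T = -105 °C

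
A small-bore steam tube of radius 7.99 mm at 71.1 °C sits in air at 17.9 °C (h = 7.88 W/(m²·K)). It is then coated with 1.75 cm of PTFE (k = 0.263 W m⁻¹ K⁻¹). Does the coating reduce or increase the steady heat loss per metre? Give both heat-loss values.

increases: 21.0 → 35.6 W/m

Critical radius for a cylinder: r_cr = k/h = 0.0334 m = 3.34 cm.
Outer radius after coating: r₂ = 0.00799 + 0.0175 = 0.02549 m.
Since r₁ < r_cr and r₂ ≤ r_cr, the coating moves toward the maximum at r_cr — heat loss rises.
Bare: R = 1/(2πr₁h) = 2.528 m·K/W; Q = 53.2/2.528 = 21.0 W/m.
Coated: R = R_cond + R_conv = 1.494 m·K/W; Q = 53.2/1.494 = 35.6 W/m.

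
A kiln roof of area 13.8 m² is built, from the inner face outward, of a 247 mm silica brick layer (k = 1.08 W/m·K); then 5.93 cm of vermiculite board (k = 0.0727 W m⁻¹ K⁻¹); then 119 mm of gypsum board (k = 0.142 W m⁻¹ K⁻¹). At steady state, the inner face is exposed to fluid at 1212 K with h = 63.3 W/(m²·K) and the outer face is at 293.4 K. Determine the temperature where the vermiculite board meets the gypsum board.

T = 699 K

Treat each layer as a resistance in series:
  R_conv,in = 1/(hA) = 1/(63.3·13.8) = 0.001145 K/W
  R_silica brick = L/(kA) = 0.247/(1.08·13.8) = 0.01657 K/W
  R_vermiculite board = L/(kA) = 0.0593/(0.0727·13.8) = 0.05911 K/W
  R_gypsum board = L/(kA) = 0.119/(0.142·13.8) = 0.06073 K/W
ΣR = 0.001145 + 0.01657 + 0.05911 + 0.06073 = 0.1376 K/W
Q = ΔT/ΣR = (1212 K − 293.4 K)/0.1376 = 6676 W
From the inner boundary to the vermiculite board/gypsum board interface, ΣR_partial = 0.07683 K/W.
T_interface = T_in − Q·ΣR_partial = 1212 K − (6676)(0.07683) = 699 K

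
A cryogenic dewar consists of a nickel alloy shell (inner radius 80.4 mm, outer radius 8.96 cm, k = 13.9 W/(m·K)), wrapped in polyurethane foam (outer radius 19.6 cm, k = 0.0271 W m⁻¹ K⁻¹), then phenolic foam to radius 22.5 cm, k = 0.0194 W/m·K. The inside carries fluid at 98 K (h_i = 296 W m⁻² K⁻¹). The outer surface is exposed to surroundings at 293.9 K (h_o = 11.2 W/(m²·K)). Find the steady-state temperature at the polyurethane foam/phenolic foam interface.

T = 267.0 K

Series thermal resistances, inner to outer:
  R_conv,in = 1/(4πr²h) = 1/(4π·0.0804²·296) = 0.04159 K/W
  R_nickel alloy = (1/0.0804 − 1/0.0896)/(4πk) = 1.277/(4π·13.9) = 0.007311 K/W
  R_polyurethane foam = (1/0.0896 − 1/0.196)/(4πk) = 6.059/(4π·0.0271) = 17.79 K/W
  R_phenolic foam = (1/0.196 − 1/0.225)/(4πk) = 0.6576/(4π·0.0194) = 2.697 K/W
  R_conv,out = 1/(4πr²h) = 1/(4π·0.225²·11.2) = 0.1403 K/W
ΣR = 0.04159 + 0.007311 + 17.79 + 2.697 + 0.1403 = 20.68 K/W
Q = ΔT/ΣR = (98 K − 293.9 K)/20.68 = -9.473 W
From the inner boundary to the polyurethane foam/phenolic foam interface, ΣR_partial = 17.84 K/W.
T_interface = T_in − Q·ΣR_partial = 98 K − (-9.473)(17.84) = 267.0 K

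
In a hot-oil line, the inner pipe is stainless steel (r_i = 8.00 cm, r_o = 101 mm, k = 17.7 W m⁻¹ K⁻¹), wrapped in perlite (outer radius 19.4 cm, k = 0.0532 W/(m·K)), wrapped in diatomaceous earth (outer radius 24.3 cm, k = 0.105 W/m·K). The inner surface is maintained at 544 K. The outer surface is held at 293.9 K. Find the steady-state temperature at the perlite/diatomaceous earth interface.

Resistance network (inner→outer):
  R'_stainless steel = ln(0.101/0.0800)/(2πk) = 0.2331/(2π·17.7) = 0.002096 m·K/W
  R'_perlite = ln(0.194/0.101)/(2πk) = 0.6527/(2π·0.0532) = 1.953 m·K/W
  R'_diatomaceous earth = ln(0.243/0.194)/(2πk) = 0.2252/(2π·0.105) = 0.3414 m·K/W
ΣR = 0.002096 + 1.953 + 0.3414 = 2.296 m·K/W
Q' = ΔT/ΣR = (544 K − 293.9 K)/2.296 = 108.9 W/m
From the inner boundary to the perlite/diatomaceous earth interface, ΣR_partial = 1.955 m·K/W.
T_interface = T_in − Q'·ΣR_partial = 544 K − (108.9)(1.955) = 331.1 K

T = 331.1 K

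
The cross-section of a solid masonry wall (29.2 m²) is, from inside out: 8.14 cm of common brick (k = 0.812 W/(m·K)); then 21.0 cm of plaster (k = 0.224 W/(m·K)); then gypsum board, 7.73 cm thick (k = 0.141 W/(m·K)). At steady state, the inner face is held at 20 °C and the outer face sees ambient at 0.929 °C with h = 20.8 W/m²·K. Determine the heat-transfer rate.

Q = 341 W

Resistance network (inner→outer):
  R_common brick = L/(kA) = 0.0814/(0.812·29.2) = 0.003433 K/W
  R_plaster = L/(kA) = 0.210/(0.224·29.2) = 0.03211 K/W
  R_gypsum board = L/(kA) = 0.0773/(0.141·29.2) = 0.01877 K/W
  R_conv,out = 1/(hA) = 1/(20.8·29.2) = 0.001646 K/W
ΣR = 0.003433 + 0.03211 + 0.01877 + 0.001646 = 0.05596 K/W
Q = ΔT/ΣR = (20 °C − 0.929 °C)/0.05596 = 341 W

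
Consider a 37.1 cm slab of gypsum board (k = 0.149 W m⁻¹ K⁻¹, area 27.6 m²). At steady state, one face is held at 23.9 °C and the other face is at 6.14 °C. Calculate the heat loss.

Q = kA·ΔT/L = 0.149 × 27.6 × |23.9 °C − 6.14 °C| / 0.371 = 197 W

Q = 197 W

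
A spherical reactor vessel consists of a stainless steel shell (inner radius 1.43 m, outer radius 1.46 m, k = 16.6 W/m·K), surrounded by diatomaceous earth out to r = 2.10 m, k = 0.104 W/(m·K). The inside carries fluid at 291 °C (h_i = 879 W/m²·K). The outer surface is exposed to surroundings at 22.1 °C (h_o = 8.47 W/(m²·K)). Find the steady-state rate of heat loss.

Q = 1660 W

Treat each layer as a resistance in series:
  R_conv,in = 1/(4πr²h) = 1/(4π·1.43²·879) = 4.427×10^-5 K/W
  R_stainless steel = (1/1.43 − 1/1.46)/(4πk) = 0.01437/(4π·16.6) = 6.888×10^-5 K/W
  R_diatomaceous earth = (1/1.46 − 1/2.10)/(4πk) = 0.2087/(4π·0.104) = 0.1597 K/W
  R_conv,out = 1/(4πr²h) = 1/(4π·2.10²·8.47) = 0.002130 K/W
ΣR = 4.427×10^-5 + 6.888×10^-5 + 0.1597 + 0.002130 = 0.1619 K/W
Q = ΔT/ΣR = (291 °C − 22.1 °C)/0.1619 = 1660 W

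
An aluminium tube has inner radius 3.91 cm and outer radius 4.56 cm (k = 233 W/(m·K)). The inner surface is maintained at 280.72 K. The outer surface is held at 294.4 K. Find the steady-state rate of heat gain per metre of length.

Q' = 2πk·ΔT/ln(r₂/r₁) = 2π × 233 × 13.68 / ln(0.0456/0.0391) = 1.30×10^5 W/m

Q' = 1.30×10^5 W/m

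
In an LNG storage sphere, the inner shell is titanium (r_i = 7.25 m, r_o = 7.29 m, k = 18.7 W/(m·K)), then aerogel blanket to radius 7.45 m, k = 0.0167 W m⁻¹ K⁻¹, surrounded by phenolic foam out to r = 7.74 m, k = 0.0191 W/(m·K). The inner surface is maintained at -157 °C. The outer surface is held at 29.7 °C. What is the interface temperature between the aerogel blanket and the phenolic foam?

T = -82.1 °C

Treat each layer as a resistance in series:
  R_titanium = (1/7.25 − 1/7.29)/(4πk) = 7.568×10^-4/(4π·18.7) = 3.221×10^-6 K/W
  R_aerogel blanket = (1/7.29 − 1/7.45)/(4πk) = 0.002946/(4π·0.0167) = 0.01404 K/W
  R_phenolic foam = (1/7.45 − 1/7.74)/(4πk) = 0.005029/(4π·0.0191) = 0.02095 K/W
ΣR = 3.221×10^-6 + 0.01404 + 0.02095 = 0.03499 K/W
Q = ΔT/ΣR = (-157 °C − 29.7 °C)/0.03499 = -5336 W
From the inner boundary to the aerogel blanket/phenolic foam interface, ΣR_partial = 0.01404 K/W.
T_interface = T_in − Q·ΣR_partial = -157 °C − (-5336)(0.01404) = -82.1 °C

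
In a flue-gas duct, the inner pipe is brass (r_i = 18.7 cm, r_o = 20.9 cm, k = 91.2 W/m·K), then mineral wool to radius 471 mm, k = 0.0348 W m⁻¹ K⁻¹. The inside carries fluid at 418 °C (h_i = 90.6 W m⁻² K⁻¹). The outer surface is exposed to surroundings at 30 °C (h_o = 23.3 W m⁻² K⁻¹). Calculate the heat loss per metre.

Q' = 104 W/m

Series thermal resistances, inner to outer:
  R'_conv,in = 1/(2πr h) = 1/(2π·0.187·90.6) = 0.009394 m·K/W
  R'_brass = ln(0.209/0.187)/(2πk) = 0.1112/(2π·91.2) = 1.941×10^-4 m·K/W
  R'_mineral wool = ln(0.471/0.209)/(2πk) = 0.8125/(2π·0.0348) = 3.716 m·K/W
  R'_conv,out = 1/(2πr h) = 1/(2π·0.471·23.3) = 0.01450 m·K/W
ΣR = 0.009394 + 1.941×10^-4 + 3.716 + 0.01450 = 3.740 m·K/W
Q' = ΔT/ΣR = (418 °C − 30 °C)/3.740 = 104 W/m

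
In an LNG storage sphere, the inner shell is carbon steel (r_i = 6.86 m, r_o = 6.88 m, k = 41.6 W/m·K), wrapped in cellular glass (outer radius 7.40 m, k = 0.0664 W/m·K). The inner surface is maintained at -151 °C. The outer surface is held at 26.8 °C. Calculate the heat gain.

Series thermal resistances, inner to outer:
  R_carbon steel = (1/6.86 − 1/6.88)/(4πk) = 4.238×10^-4/(4π·41.6) = 8.106×10^-7 K/W
  R_cellular glass = (1/6.88 − 1/7.40)/(4πk) = 0.01021/(4π·0.0664) = 0.01224 K/W
ΣR = 8.106×10^-7 + 0.01224 = 0.01224 K/W
Q = ΔT/ΣR = (-151 °C − 26.8 °C)/0.01224 = -14500 W
(Negative Q ⇒ heat flows inward; heat gain = 14500 W.)

Q = 14.5 kW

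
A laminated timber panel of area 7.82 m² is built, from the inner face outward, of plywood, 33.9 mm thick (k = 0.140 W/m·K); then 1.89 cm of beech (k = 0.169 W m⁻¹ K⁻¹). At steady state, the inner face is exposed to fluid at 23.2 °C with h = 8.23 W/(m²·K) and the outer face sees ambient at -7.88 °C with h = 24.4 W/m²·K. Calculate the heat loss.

Series thermal resistances, inner to outer:
  R_conv,in = 1/(hA) = 1/(8.23·7.82) = 0.01554 K/W
  R_plywood = L/(kA) = 0.0339/(0.140·7.82) = 0.03096 K/W
  R_beech = L/(kA) = 0.0189/(0.169·7.82) = 0.01430 K/W
  R_conv,out = 1/(hA) = 1/(24.4·7.82) = 0.005241 K/W
ΣR = 0.01554 + 0.03096 + 0.01430 + 0.005241 = 0.06604 K/W
Q = ΔT/ΣR = (23.2 °C − -7.88 °C)/0.06604 = 471 W

Q = 471 W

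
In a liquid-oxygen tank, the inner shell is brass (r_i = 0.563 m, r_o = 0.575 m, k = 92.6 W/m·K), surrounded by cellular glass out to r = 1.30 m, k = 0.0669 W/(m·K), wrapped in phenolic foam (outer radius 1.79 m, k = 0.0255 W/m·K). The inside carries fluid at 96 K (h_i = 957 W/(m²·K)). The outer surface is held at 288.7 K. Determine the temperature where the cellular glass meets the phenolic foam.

Resistance network (inner→outer):
  R_conv,in = 1/(4πr²h) = 1/(4π·0.563²·957) = 2.623×10^-4 K/W
  R_brass = (1/0.563 − 1/0.575)/(4πk) = 0.03707/(4π·92.6) = 3.186×10^-5 K/W
  R_cellular glass = (1/0.575 − 1/1.30)/(4πk) = 0.9699/(4π·0.0669) = 1.154 K/W
  R_phenolic foam = (1/1.30 − 1/1.79)/(4πk) = 0.2106/(4π·0.0255) = 0.6571 K/W
ΣR = 2.623×10^-4 + 3.186×10^-5 + 1.154 + 0.6571 = 1.811 K/W
Q = ΔT/ΣR = (96 K − 288.7 K)/1.811 = -106.4 W
From the inner boundary to the cellular glass/phenolic foam interface, ΣR_partial = 1.154 K/W.
T_interface = T_in − Q·ΣR_partial = 96 K − (-106.4)(1.154) = 218.8 K

T = 218.8 K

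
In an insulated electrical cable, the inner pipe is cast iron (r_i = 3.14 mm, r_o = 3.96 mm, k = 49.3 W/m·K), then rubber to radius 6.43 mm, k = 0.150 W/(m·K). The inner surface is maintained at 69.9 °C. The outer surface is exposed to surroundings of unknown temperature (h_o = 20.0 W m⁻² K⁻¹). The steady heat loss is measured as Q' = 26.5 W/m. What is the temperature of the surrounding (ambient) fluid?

T_out = 23.5 °C

Sum the resistances:
  R'_cast iron = ln(0.00396/0.00314)/(2πk) = 0.2320/(2π·49.3) = 7.490×10^-4 m·K/W
  R'_rubber = ln(0.00643/0.00396)/(2πk) = 0.4847/(2π·0.150) = 0.5143 m·K/W
  R'_conv,out = 1/(2πr h) = 1/(2π·0.00643·20.0) = 1.238 m·K/W
ΣR = 1.753 m·K/W
ΔT = Q'·ΣR = 26.5 × 1.753 = 46.45 K
Heat flows outward, so T_out = T_in − ΔT = 69.9 − 46.45 = 23.5 °C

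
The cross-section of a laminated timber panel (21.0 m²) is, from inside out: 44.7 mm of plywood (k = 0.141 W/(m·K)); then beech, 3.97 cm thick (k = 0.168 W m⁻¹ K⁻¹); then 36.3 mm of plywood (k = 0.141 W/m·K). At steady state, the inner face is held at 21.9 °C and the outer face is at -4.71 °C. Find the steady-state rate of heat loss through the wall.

Series thermal resistances, inner to outer:
  R_plywood = L/(kA) = 0.0447/(0.141·21.0) = 0.01510 K/W
  R_beech = L/(kA) = 0.0397/(0.168·21.0) = 0.01125 K/W
  R_plywood = L/(kA) = 0.0363/(0.141·21.0) = 0.01226 K/W
ΣR = 0.01510 + 0.01125 + 0.01226 = 0.03861 K/W
Q = ΔT/ΣR = (21.9 °C − -4.71 °C)/0.03861 = 689 W

Q = 689 W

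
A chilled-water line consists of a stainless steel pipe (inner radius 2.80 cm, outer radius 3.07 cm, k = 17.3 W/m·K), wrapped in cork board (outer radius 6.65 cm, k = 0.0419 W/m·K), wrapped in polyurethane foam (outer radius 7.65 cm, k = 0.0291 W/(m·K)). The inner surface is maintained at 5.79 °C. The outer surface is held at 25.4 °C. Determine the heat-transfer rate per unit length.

Q' = 5.30 W/m

Series thermal resistances, inner to outer:
  R'_stainless steel = ln(0.0307/0.0280)/(2πk) = 0.09206/(2π·17.3) = 8.469×10^-4 m·K/W
  R'_cork board = ln(0.0665/0.0307)/(2πk) = 0.7729/(2π·0.0419) = 2.936 m·K/W
  R'_polyurethane foam = ln(0.0765/0.0665)/(2πk) = 0.1401/(2π·0.0291) = 0.7662 m·K/W
ΣR = 8.469×10^-4 + 2.936 + 0.7662 = 3.703 m·K/W
Q' = ΔT/ΣR = (5.79 °C − 25.4 °C)/3.703 = -5.30 W/m
(Negative Q' ⇒ heat flows inward; heat gain = 5.30 W/m.)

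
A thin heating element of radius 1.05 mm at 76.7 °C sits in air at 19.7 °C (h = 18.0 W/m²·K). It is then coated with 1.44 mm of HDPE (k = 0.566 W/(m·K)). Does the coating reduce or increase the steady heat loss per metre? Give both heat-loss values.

Critical radius for a cylinder: r_cr = k/h = 0.0314 m = 3.14 cm.
Outer radius after coating: r₂ = 0.00105 + 0.00144 = 0.00249 m.
Since r₁ < r_cr and r₂ ≤ r_cr, the coating moves toward the maximum at r_cr — heat loss rises.
Bare: R = 1/(2πr₁h) = 8.421 m·K/W; Q = 57/8.421 = 6.77 W/m.
Coated: R = R_cond + R_conv = 3.794 m·K/W; Q = 57/3.794 = 15.0 W/m.

increases: 6.77 → 15.0 W/m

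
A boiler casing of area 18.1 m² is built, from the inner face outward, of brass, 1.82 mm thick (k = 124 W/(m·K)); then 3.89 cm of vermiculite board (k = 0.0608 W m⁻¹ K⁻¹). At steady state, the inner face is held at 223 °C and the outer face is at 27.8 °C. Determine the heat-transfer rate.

Series thermal resistances, inner to outer:
  R_brass = L/(kA) = 0.00182/(124·18.1) = 8.109×10^-7 K/W
  R_vermiculite board = L/(kA) = 0.0389/(0.0608·18.1) = 0.03535 K/W
ΣR = 8.109×10^-7 + 0.03535 = 0.03535 K/W
Q = ΔT/ΣR = (223 °C − 27.8 °C)/0.03535 = 5520 W

Q = 5.52 kW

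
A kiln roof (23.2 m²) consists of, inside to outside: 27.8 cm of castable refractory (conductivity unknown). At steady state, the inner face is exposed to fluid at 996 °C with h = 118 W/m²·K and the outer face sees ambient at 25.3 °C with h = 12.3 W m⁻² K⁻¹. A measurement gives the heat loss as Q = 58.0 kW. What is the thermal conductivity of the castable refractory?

k = 0.931 W/m·K

ΣR = ΔT/Q = |996 − 25.3|/58000 = 0.01674 K/W
Known resistances:
  R_conv,in = 1/(hA) = 1/(118·23.2) = 3.653×10^-4 K/W
  R_conv,out = 1/(hA) = 1/(12.3·23.2) = 0.003504 K/W
R_castable refractory = ΣR − ΣR_known = 0.01674 − 0.003869 = 0.01287 K/W
L/(kA) = 0.01287 ⇒ k = 0.278/(0.01287·23.2) = 0.931 W/m·K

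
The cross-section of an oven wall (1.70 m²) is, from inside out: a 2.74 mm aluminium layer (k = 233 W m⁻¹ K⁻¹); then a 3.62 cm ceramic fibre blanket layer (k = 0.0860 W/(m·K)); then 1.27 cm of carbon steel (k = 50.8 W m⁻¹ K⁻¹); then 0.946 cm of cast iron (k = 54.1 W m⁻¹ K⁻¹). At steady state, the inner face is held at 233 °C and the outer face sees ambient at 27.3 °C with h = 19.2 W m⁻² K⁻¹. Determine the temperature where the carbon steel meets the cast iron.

Resistance network (inner→outer):
  R_aluminium = L/(kA) = 0.00274/(233·1.70) = 6.917×10^-6 K/W
  R_ceramic fibre blanket = L/(kA) = 0.0362/(0.0860·1.70) = 0.2476 K/W
  R_carbon steel = L/(kA) = 0.0127/(50.8·1.70) = 1.471×10^-4 K/W
  R_cast iron = L/(kA) = 0.00946/(54.1·1.70) = 1.029×10^-4 K/W
  R_conv,out = 1/(hA) = 1/(19.2·1.70) = 0.03064 K/W
ΣR = 6.917×10^-6 + 0.2476 + 1.471×10^-4 + 1.029×10^-4 + 0.03064 = 0.2785 K/W
Q = ΔT/ΣR = (233 °C − 27.3 °C)/0.2785 = 738.6 W
From the inner boundary to the carbon steel/cast iron interface, ΣR_partial = 0.2478 K/W.
T_interface = T_in − Q·ΣR_partial = 233 °C − (738.6)(0.2478) = 50.0 °C

T = 50.0 °C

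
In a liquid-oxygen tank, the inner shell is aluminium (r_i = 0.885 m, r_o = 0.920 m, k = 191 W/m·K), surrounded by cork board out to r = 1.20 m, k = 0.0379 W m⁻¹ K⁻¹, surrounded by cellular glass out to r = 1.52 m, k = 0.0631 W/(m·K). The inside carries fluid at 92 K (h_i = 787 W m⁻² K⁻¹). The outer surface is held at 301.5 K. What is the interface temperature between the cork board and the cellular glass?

T = 240.0 K

Series thermal resistances, inner to outer:
  R_conv,in = 1/(4πr²h) = 1/(4π·0.885²·787) = 1.291×10^-4 K/W
  R_aluminium = (1/0.885 − 1/0.920)/(4πk) = 0.04299/(4π·191) = 1.791×10^-5 K/W
  R_cork board = (1/0.920 − 1/1.20)/(4πk) = 0.2536/(4π·0.0379) = 0.5325 K/W
  R_cellular glass = (1/1.20 − 1/1.52)/(4πk) = 0.1754/(4π·0.0631) = 0.2213 K/W
ΣR = 1.291×10^-4 + 1.791×10^-5 + 0.5325 + 0.2213 = 0.7539 K/W
Q = ΔT/ΣR = (92 K − 301.5 K)/0.7539 = -277.9 W
From the inner boundary to the cork board/cellular glass interface, ΣR_partial = 0.5326 K/W.
T_interface = T_in − Q·ΣR_partial = 92 K − (-277.9)(0.5326) = 240.0 K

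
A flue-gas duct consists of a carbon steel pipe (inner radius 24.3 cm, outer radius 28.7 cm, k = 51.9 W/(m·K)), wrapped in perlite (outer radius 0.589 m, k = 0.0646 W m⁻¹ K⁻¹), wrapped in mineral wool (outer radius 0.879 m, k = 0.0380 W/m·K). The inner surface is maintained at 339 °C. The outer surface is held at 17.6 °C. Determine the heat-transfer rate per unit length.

Q' = 93.2 W/m

Series thermal resistances, inner to outer:
  R'_carbon steel = ln(0.287/0.243)/(2πk) = 0.1664/(2π·51.9) = 5.103×10^-4 m·K/W
  R'_perlite = ln(0.589/0.287)/(2πk) = 0.7189/(2π·0.0646) = 1.771 m·K/W
  R'_mineral wool = ln(0.879/0.589)/(2πk) = 0.4004/(2π·0.0380) = 1.677 m·K/W
ΣR = 5.103×10^-4 + 1.771 + 1.677 = 3.449 m·K/W
Q' = ΔT/ΣR = (339 °C − 17.6 °C)/3.449 = 93.2 W/m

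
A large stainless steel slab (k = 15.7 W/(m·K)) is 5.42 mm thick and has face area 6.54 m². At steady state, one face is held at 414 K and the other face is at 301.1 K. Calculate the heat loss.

Q = 2140 kW

Q = kA·ΔT/L = 15.7 × 6.54 × |414 K − 301.1 K| / 0.00542 = 2.14×10^6 W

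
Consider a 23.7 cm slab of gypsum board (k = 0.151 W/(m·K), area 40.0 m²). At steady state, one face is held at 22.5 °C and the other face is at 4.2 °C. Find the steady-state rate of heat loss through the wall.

Q = kA·ΔT/L = 0.151 × 40.0 × |22.5 °C − 4.2 °C| / 0.237 = 466 W

Q = 466 W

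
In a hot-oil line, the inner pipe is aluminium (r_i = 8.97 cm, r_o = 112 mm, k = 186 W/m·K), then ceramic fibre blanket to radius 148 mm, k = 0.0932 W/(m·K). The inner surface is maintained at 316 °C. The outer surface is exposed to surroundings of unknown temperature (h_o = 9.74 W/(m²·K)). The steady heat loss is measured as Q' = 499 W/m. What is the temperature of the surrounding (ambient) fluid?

T_out = 23.3 °C

Series resistances:
  R'_aluminium = ln(0.112/0.0897)/(2πk) = 0.2220/(2π·186) = 1.900×10^-4 m·K/W
  R'_ceramic fibre blanket = ln(0.148/0.112)/(2πk) = 0.2787/(2π·0.0932) = 0.4760 m·K/W
  R'_conv,out = 1/(2πr h) = 1/(2π·0.148·9.74) = 0.1104 m·K/W
ΣR = 0.5865 m·K/W
ΔT = Q'·ΣR = 499 × 0.5865 = 292.7 K
Heat flows outward, so T_out = T_in − ΔT = 316 − 292.7 = 23.3 °C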